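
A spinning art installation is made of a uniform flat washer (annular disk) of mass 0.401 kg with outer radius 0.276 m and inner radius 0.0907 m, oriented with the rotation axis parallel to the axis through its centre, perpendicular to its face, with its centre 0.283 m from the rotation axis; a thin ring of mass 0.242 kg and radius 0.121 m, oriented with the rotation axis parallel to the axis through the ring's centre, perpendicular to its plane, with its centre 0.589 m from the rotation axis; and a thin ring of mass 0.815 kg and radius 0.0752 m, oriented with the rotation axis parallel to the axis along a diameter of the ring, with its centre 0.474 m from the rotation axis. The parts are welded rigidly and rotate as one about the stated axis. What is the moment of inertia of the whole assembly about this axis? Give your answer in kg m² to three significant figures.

0.322

Annular disk: I_cm = (1/2)M(R²+r²) = (1/2)(0.401)[(0.276)² + (0.0907)²] = 0.016923 kg m²; centre at d = 0.283 m, so I = I_cm + Md² gives I = 0.016923 + (0.401)(0.283)² = 0.049038 kg m².
Thin ring: I_cm = MR² = (0.242)(0.121)² = 0.0035431 kg m²; centre at d = 0.589 m, so I = I_cm + Md² gives I = 0.0035431 + (0.242)(0.589)² = 0.087498 kg m².
Thin ring: I_cm = (1/2)MR² = (1/2)(0.815)(0.0752)² = 0.0023044 kg m²; centre at d = 0.474 m, so I = I_cm + Md² gives I = 0.0023044 + (0.815)(0.474)² = 0.18542 kg m².
Total I = 0.049038 + 0.087498 + 0.18542 = 0.32195 kg m².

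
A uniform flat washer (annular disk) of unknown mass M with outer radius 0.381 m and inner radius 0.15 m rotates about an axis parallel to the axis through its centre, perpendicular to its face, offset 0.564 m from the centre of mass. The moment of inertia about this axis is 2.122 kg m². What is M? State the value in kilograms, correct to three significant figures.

5.28

I = I_cm + Md² = (1/2)M(R²+r²) + Md² = M·[0.5·[(0.381)² + (0.15)²] + (0.564)²] = M·0.40193.
So M = 2.122 / 0.40193 = 5.2796 kg.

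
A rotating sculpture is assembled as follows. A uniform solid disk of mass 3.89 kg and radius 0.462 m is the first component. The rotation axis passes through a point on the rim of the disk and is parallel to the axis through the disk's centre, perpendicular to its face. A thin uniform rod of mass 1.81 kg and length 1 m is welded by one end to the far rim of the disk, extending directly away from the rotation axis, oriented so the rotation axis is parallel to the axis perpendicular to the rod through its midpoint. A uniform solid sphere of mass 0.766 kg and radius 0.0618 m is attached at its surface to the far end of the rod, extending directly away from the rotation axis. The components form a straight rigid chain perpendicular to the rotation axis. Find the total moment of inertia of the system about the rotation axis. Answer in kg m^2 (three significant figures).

8.09

Solid disk: I_cm = (1/2)MR² = (1/2)(3.89)(0.462)² = 0.41515 kg m^2; centre at d = 0.462 m, so I = I_cm + Md² gives I = 0.41515 + (3.89)(0.462)² = 1.2454 kg m^2.
Thin rod: I_cm = (1/12)ML² = (1/12)(1.81)(1)² = 0.15083 kg m^2; centre at d = 0.462 + 0.462 + 0.5 = 1.424 m, so I = I_cm + Md² gives I = 0.15083 + (1.81)(1.424)² = 3.8211 kg m^2.
Solid sphere: I_cm = (2/5)MR² = (2/5)(0.766)(0.0618)² = 0.0011702 kg m^2; centre at d = 0.462 + 0.462 + 0.5 + 0.5 + 0.0618 = 1.9858 m, so I = I_cm + Md² gives I = 0.0011702 + (0.766)(1.9858)² = 3.0218 kg m^2.
Total I = 1.2454 + 3.8211 + 3.0218 = 8.0884 kg m^2.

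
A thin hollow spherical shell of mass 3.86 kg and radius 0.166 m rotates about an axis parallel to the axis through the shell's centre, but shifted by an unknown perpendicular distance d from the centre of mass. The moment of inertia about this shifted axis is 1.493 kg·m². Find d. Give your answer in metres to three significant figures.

About the centre-of-mass axis, I_cm = (2/3)MR² = (2/3)(3.86)(0.166)² = 0.070911 kg·m².
Parallel axis theorem: I = I_cm + Md², so Md² = 1.493 − 0.070911 = 1.4221 kg·m².
d = √(1.4221 / 3.86) = 0.60697 m.

0.607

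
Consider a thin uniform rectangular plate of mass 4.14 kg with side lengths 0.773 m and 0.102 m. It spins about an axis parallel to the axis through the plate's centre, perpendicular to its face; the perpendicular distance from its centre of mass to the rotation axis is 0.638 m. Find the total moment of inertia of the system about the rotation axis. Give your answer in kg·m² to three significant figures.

I_cm = (1/12)M(a²+b²) = (1/12)(4.14)[(0.773)² + (0.102)²] = 0.20974 kg·m²; centre at d = 0.638 m, so I = I_cm + Md² gives I = 0.20974 + (4.14)(0.638)² = 1.8949 kg·m².

1.89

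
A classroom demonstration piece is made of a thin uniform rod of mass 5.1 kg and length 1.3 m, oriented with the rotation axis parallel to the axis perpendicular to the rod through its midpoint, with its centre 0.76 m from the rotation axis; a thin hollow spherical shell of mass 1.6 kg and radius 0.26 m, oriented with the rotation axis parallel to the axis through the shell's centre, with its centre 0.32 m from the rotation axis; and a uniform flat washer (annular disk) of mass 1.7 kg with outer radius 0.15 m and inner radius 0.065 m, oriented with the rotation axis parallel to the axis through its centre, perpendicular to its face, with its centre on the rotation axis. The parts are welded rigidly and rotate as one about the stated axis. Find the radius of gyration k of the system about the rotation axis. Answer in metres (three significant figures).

0.683

Thin rod: I_cm = (1/12)ML² = (1/12)(5.1)(1.3)² = 0.71825 kg m^2; centre at d = 0.76 m, so the parallel axis theorem gives I = 0.71825 + (5.1)(0.76)² = 3.664 kg m^2.
Spherical shell: I_cm = (2/3)MR² = (2/3)(1.6)(0.26)² = 0.072107 kg m^2; centre at d = 0.32 m, so the parallel axis theorem gives I = 0.072107 + (1.6)(0.32)² = 0.23595 kg m^2.
Annular disk: I_cm = (1/2)M(R²+r²) = (1/2)(1.7)[(0.15)² + (0.065)²] = 0.022716 kg m^2; axis through the centre, so I = 0.022716 kg m^2.
Total I = 3.9227 kg m^2; total mass M = 8.4 kg.
k = √(I/M) = √(3.9227/8.4) = 0.68336 m.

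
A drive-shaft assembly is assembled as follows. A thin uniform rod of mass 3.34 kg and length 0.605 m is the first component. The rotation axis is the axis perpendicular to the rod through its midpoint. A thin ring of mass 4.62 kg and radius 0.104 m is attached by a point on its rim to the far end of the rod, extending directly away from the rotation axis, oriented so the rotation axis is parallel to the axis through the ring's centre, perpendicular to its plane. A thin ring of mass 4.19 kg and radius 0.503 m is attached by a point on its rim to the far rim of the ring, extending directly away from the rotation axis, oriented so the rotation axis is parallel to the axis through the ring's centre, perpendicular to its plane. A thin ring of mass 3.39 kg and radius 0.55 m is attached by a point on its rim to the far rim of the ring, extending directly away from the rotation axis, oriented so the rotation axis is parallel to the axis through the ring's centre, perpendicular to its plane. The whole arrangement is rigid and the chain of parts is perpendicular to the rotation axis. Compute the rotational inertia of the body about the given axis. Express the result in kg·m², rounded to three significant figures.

21.8

Thin rod: I_cm = (1/12)ML² = (1/12)(3.34)(0.605)² = 0.10188 kg·m²; axis through the centre, so I = 0.10188 kg·m².
Thin ring: I_cm = MR² = (4.62)(0.104)² = 0.04997 kg·m²; centre at d = 0.3025 + 0.104 = 0.4065 m, so the parallel axis theorem gives I = 0.04997 + (4.62)(0.4065)² = 0.81339 kg·m².
Thin ring: I_cm = MR² = (4.19)(0.503)² = 1.0601 kg·m²; centre at d = 0.3025 + 0.104 + 0.104 + 0.503 = 1.0135 m, so the parallel axis theorem gives I = 1.0601 + (4.19)(1.0135)² = 5.364 kg·m².
Thin ring: I_cm = MR² = (3.39)(0.55)² = 1.0255 kg·m²; centre at d = 0.3025 + 0.104 + 0.104 + 0.503 + 0.503 + 0.55 = 2.0665 m, so the parallel axis theorem gives I = 1.0255 + (3.39)(2.0665)² = 15.502 kg·m².
Total I = 0.10188 + 0.81339 + 5.364 + 15.502 = 21.781 kg·m².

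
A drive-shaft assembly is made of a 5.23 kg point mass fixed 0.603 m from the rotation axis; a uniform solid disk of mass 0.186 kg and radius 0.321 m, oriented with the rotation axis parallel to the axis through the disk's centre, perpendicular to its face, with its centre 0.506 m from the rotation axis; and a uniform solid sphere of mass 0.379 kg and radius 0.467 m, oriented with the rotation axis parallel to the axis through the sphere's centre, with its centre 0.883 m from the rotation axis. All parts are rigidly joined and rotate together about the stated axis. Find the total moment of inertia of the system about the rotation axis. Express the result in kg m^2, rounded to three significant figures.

Point mass: I_cm = 0; centre at d = 0.603 m, so the parallel axis theorem gives I = 0 + (5.23)(0.603)² = 1.9017 kg m^2.
Solid disk: I_cm = (1/2)MR² = (1/2)(0.186)(0.321)² = 0.0095828 kg m^2; centre at d = 0.506 m, so the parallel axis theorem gives I = 0.0095828 + (0.186)(0.506)² = 0.057206 kg m^2.
Solid sphere: I_cm = (2/5)MR² = (2/5)(0.379)(0.467)² = 0.033062 kg m^2; centre at d = 0.883 m, so the parallel axis theorem gives I = 0.033062 + (0.379)(0.883)² = 0.32856 kg m^2.
Total I = 1.9017 + 0.057206 + 0.32856 = 2.2874 kg m^2.

2.29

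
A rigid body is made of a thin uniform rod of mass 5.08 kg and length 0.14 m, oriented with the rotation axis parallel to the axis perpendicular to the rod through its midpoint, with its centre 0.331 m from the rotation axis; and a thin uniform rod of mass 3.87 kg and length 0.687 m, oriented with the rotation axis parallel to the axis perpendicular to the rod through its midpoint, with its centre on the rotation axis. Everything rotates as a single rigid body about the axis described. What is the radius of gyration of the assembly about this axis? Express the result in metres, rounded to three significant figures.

0.283

Thin rod: I_cm = (1/12)ML² = (1/12)(5.08)(0.14)² = 0.0082973 kg·m²; centre at d = 0.331 m, so I = I_cm + Md² gives I = 0.0082973 + (5.08)(0.331)² = 0.56487 kg·m².
Thin rod: I_cm = (1/12)ML² = (1/12)(3.87)(0.687)² = 0.15221 kg·m²; axis through the centre, so I = 0.15221 kg·m².
Total I = 0.71708 kg·m²; total mass M = 8.95 kg.
k = √(I/M) = √(0.71708/8.95) = 0.28306 m.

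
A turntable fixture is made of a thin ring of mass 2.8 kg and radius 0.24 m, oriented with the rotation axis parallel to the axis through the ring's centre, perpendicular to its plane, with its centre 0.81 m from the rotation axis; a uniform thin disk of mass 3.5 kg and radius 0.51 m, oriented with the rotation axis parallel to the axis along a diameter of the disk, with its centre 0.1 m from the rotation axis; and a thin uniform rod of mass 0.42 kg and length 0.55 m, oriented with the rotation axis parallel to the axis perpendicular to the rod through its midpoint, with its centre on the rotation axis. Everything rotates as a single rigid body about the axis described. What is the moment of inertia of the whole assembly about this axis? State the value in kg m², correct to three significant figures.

2.27

Thin ring: I_cm = MR² = (2.8)(0.24)² = 0.16128 kg m²; centre at d = 0.81 m, so I = I_cm + Md² gives I = 0.16128 + (2.8)(0.81)² = 1.9984 kg m².
Thin disk: I_cm = (1/4)MR² = (1/4)(3.5)(0.51)² = 0.22759 kg m²; centre at d = 0.1 m, so I = I_cm + Md² gives I = 0.22759 + (3.5)(0.1)² = 0.26259 kg m².
Thin rod: I_cm = (1/12)ML² = (1/12)(0.42)(0.55)² = 0.010587 kg m²; axis through the centre, so I = 0.010587 kg m².
Total I = 1.9984 + 0.26259 + 0.010587 = 2.2715 kg m².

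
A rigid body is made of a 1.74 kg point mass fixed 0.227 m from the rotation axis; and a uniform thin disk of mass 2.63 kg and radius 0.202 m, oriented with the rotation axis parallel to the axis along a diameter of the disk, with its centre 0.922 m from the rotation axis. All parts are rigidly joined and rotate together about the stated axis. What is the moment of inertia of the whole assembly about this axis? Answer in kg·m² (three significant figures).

2.35

Point mass: I_cm = 0; centre at d = 0.227 m, so I = I_cm + Md² gives I = 0 + (1.74)(0.227)² = 0.08966 kg·m².
Thin disk: I_cm = (1/4)MR² = (1/4)(2.63)(0.202)² = 0.026829 kg·m²; centre at d = 0.922 m, so I = I_cm + Md² gives I = 0.026829 + (2.63)(0.922)² = 2.2625 kg·m².
Total I = 0.08966 + 2.2625 = 2.3522 kg·m².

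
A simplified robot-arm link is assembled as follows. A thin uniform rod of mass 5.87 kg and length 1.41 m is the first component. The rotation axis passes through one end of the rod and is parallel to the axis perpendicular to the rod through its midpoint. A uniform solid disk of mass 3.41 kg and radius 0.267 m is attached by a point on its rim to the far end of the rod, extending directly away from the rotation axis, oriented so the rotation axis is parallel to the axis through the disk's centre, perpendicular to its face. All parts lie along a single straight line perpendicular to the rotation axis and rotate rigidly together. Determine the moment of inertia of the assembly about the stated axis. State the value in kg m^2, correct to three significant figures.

13.6

Thin rod: I_cm = (1/12)ML² = (1/12)(5.87)(1.41)² = 0.97251 kg m^2; centre at d = 0.705 m, so the parallel axis theorem gives I = 0.97251 + (5.87)(0.705)² = 3.89 kg m^2.
Solid disk: I_cm = (1/2)MR² = (1/2)(3.41)(0.267)² = 0.12155 kg m^2; centre at d = 0.705 + 0.705 + 0.267 = 1.677 m, so the parallel axis theorem gives I = 0.12155 + (3.41)(1.677)² = 9.7116 kg m^2.
Total I = 3.89 + 9.7116 = 13.602 kg m^2.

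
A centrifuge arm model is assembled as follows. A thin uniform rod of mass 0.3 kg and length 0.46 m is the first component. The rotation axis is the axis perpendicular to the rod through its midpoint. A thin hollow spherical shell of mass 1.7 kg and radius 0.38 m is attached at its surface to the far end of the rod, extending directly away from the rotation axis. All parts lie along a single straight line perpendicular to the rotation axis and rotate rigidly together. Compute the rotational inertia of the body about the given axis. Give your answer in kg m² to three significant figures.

Thin rod: I_cm = (1/12)ML² = (1/12)(0.3)(0.46)² = 0.00529 kg m²; axis through the centre, so I = 0.00529 kg m².
Spherical shell: I_cm = (2/3)MR² = (2/3)(1.7)(0.38)² = 0.16365 kg m²; centre at d = 0.23 + 0.38 = 0.61 m, so I = I_cm + Md² gives I = 0.16365 + (1.7)(0.61)² = 0.79622 kg m².
Total I = 0.00529 + 0.79622 = 0.80151 kg m².

0.802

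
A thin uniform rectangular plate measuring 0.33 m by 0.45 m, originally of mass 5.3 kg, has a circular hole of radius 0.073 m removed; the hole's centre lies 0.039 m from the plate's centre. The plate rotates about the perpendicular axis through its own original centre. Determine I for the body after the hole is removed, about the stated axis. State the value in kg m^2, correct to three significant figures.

0.135

Unpierced body about its centre: I₀ = (1/12)M(a²+b²) = (1/12)(5.3)[(0.33)² + (0.45)²] = 0.13753 kg m^2.
The removed disk has mass m = M·πr²/(ab) = (5.3)·π(0.073)²/(0.33·0.45) = 0.59751 kg (same uniform areal density).
Its moment of inertia about the rotation axis (parallel-axis theorem): I_hole = (1/2)mr² + md² = (1/2)(0.59751)(0.073)² + (0.59751)(0.039)² = 0.0025009 kg m^2.
Treating the hole as negative mass, I = I₀ − I_hole = 0.13753 − 0.0025009 = 0.13503 kg m^2.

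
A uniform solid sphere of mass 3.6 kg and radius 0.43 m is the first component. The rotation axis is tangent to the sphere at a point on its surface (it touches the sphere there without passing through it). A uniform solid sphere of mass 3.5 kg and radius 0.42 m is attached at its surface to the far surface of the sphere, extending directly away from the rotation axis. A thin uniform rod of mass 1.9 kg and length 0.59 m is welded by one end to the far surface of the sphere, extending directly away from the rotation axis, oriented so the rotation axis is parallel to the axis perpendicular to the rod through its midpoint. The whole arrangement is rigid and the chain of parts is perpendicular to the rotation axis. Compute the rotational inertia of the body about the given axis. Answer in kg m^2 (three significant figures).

14.5

Solid sphere: I_cm = (2/5)MR² = (2/5)(3.6)(0.43)² = 0.26626 kg m^2; centre at d = 0.43 m, so the parallel axis theorem gives I = 0.26626 + (3.6)(0.43)² = 0.9319 kg m^2.
Solid sphere: I_cm = (2/5)MR² = (2/5)(3.5)(0.42)² = 0.24696 kg m^2; centre at d = 0.43 + 0.43 + 0.42 = 1.28 m, so the parallel axis theorem gives I = 0.24696 + (3.5)(1.28)² = 5.9814 kg m^2.
Thin rod: I_cm = (1/12)ML² = (1/12)(1.9)(0.59)² = 0.055116 kg m^2; centre at d = 0.43 + 0.43 + 0.42 + 0.42 + 0.295 = 1.995 m, so the parallel axis theorem gives I = 0.055116 + (1.9)(1.995)² = 7.6172 kg m^2.
Total I = 0.9319 + 5.9814 + 7.6172 = 14.53 kg m^2.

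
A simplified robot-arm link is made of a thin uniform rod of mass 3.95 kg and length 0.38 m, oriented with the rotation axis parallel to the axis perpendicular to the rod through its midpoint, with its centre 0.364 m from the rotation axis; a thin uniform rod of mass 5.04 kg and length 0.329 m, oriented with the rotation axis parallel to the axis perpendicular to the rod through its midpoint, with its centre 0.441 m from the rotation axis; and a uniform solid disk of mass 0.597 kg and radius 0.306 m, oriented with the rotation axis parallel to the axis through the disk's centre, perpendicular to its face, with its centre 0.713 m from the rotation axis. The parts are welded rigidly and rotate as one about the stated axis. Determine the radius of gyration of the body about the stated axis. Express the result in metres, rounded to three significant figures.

0.448

Thin rod: I_cm = (1/12)ML² = (1/12)(3.95)(0.38)² = 0.047532 kg·m²; centre at d = 0.364 m, so I = I_cm + Md² gives I = 0.047532 + (3.95)(0.364)² = 0.57089 kg·m².
Thin rod: I_cm = (1/12)ML² = (1/12)(5.04)(0.329)² = 0.045461 kg·m²; centre at d = 0.441 m, so I = I_cm + Md² gives I = 0.045461 + (5.04)(0.441)² = 1.0256 kg·m².
Solid disk: I_cm = (1/2)MR² = (1/2)(0.597)(0.306)² = 0.02795 kg·m²; centre at d = 0.713 m, so I = I_cm + Md² gives I = 0.02795 + (0.597)(0.713)² = 0.33145 kg·m².
Total I = 1.928 kg·m²; total mass M = 9.587 kg.
k = √(I/M) = √(1.928/9.587) = 0.44845 m.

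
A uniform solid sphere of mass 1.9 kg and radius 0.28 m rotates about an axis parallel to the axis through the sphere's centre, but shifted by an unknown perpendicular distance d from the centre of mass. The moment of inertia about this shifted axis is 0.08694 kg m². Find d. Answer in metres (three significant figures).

About the centre-of-mass axis, I_cm = (2/5)MR² = (2/5)(1.9)(0.28)² = 0.059584 kg m².
Parallel axis theorem: I = I_cm + Md², so Md² = 0.08694 − 0.059584 = 0.027356 kg m².
d = √(0.027356 / 1.9) = 0.11999 m.

0.120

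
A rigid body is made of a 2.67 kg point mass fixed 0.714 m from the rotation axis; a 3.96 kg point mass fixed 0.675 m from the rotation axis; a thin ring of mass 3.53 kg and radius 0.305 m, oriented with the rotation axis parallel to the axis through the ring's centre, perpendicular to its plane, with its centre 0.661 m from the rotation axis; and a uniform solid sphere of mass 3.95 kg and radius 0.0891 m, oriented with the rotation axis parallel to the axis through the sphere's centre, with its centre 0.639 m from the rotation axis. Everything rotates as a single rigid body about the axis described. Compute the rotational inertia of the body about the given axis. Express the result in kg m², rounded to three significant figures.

6.66

Point mass: I_cm = 0; centre at d = 0.714 m, so I = I_cm + Md² gives I = 0 + (2.67)(0.714)² = 1.3612 kg m².
Point mass: I_cm = 0; centre at d = 0.675 m, so I = I_cm + Md² gives I = 0 + (3.96)(0.675)² = 1.8043 kg m².
Thin ring: I_cm = MR² = (3.53)(0.305)² = 0.32838 kg m²; centre at d = 0.661 m, so I = I_cm + Md² gives I = 0.32838 + (3.53)(0.661)² = 1.8707 kg m².
Solid sphere: I_cm = (2/5)MR² = (2/5)(3.95)(0.0891)² = 0.012543 kg m²; centre at d = 0.639 m, so I = I_cm + Md² gives I = 0.012543 + (3.95)(0.639)² = 1.6254 kg m².
Total I = 1.3612 + 1.8043 + 1.8707 + 1.6254 = 6.6616 kg m².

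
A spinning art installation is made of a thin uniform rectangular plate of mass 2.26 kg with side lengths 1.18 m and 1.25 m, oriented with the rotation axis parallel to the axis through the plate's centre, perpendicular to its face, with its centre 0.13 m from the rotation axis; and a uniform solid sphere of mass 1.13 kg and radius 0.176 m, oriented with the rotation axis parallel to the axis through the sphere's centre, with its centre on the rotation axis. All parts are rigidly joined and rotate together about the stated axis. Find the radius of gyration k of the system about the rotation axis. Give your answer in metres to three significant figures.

0.424

Rectangular plate: I_cm = (1/12)M(a²+b²) = (1/12)(2.26)[(1.18)² + (1.25)²] = 0.55651 kg m²; centre at d = 0.13 m, so I = I_cm + Md² gives I = 0.55651 + (2.26)(0.13)² = 0.5947 kg m².
Solid sphere: I_cm = (2/5)MR² = (2/5)(1.13)(0.176)² = 0.014001 kg m²; axis through the centre, so I = 0.014001 kg m².
Total I = 0.6087 kg m²; total mass M = 3.39 kg.
k = √(I/M) = √(0.6087/3.39) = 0.42374 m.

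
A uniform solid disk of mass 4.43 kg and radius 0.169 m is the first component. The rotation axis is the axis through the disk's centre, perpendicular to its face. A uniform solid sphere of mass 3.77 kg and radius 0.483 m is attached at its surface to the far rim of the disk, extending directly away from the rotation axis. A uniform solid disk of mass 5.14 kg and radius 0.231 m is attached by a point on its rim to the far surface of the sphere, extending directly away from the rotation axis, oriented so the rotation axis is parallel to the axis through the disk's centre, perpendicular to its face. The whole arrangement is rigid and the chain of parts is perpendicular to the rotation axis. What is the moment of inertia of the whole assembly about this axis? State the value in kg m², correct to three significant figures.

Solid disk: I_cm = (1/2)MR² = (1/2)(4.43)(0.169)² = 0.063263 kg m²; axis through the centre, so I = 0.063263 kg m².
Solid sphere: I_cm = (2/5)MR² = (2/5)(3.77)(0.483)² = 0.3518 kg m²; centre at d = 0.169 + 0.483 = 0.652 m, so the parallel axis theorem gives I = 0.3518 + (3.77)(0.652)² = 1.9544 kg m².
Solid disk: I_cm = (1/2)MR² = (1/2)(5.14)(0.231)² = 0.13714 kg m²; centre at d = 0.169 + 0.483 + 0.483 + 0.231 = 1.366 m, so the parallel axis theorem gives I = 0.13714 + (5.14)(1.366)² = 9.7282 kg m².
Total I = 0.063263 + 1.9544 + 9.7282 = 11.746 kg m².

11.7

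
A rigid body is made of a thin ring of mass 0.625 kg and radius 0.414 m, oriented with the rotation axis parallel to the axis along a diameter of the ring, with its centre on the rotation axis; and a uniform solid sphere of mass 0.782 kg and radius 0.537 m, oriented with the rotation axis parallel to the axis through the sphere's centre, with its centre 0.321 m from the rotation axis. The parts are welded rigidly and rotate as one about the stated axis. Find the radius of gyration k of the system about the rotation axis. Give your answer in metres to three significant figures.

0.399

Thin ring: I_cm = (1/2)MR² = (1/2)(0.625)(0.414)² = 0.053561 kg m^2; axis through the centre, so I = 0.053561 kg m^2.
Solid sphere: I_cm = (2/5)MR² = (2/5)(0.782)(0.537)² = 0.090202 kg m^2; centre at d = 0.321 m, so I = I_cm + Md² gives I = 0.090202 + (0.782)(0.321)² = 0.17078 kg m^2.
Total I = 0.22434 kg m^2; total mass M = 1.407 kg.
k = √(I/M) = √(0.22434/1.407) = 0.39931 m.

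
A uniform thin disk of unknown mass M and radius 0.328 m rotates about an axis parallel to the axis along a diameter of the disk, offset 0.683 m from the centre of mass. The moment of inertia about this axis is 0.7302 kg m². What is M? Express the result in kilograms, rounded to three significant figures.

1.48

I = I_cm + Md² = (1/4)MR² + Md² = M·[0.25·(0.328)² + (0.683)²] = M·0.49339.
So M = 0.7302 / 0.49339 = 1.48 kg.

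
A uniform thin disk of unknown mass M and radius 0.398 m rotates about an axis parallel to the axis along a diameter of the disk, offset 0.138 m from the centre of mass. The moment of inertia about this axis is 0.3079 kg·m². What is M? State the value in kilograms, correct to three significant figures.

5.25

I = I_cm + Md² = (1/4)MR² + Md² = M·[0.25·(0.398)² + (0.138)²] = M·0.058645.
So M = 0.3079 / 0.058645 = 5.2502 kg.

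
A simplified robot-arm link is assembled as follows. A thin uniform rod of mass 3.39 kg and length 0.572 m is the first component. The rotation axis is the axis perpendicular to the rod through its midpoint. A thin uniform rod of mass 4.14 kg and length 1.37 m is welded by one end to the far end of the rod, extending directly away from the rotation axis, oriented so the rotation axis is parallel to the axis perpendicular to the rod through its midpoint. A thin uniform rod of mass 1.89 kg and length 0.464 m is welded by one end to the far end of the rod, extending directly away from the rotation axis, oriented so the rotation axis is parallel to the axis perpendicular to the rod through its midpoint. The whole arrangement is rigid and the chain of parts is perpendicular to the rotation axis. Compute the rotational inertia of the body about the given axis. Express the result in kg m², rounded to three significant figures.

11.4

Thin rod: I_cm = (1/12)ML² = (1/12)(3.39)(0.572)² = 0.092429 kg m²; axis through the centre, so I = 0.092429 kg m².
Thin rod: I_cm = (1/12)ML² = (1/12)(4.14)(1.37)² = 0.64753 kg m²; centre at d = 0.286 + 0.685 = 0.971 m, so I = I_cm + Md² gives I = 0.64753 + (4.14)(0.971)² = 4.5509 kg m².
Thin rod: I_cm = (1/12)ML² = (1/12)(1.89)(0.464)² = 0.033909 kg m²; centre at d = 0.286 + 0.685 + 0.685 + 0.232 = 1.888 m, so I = I_cm + Md² gives I = 0.033909 + (1.89)(1.888)² = 6.7709 kg m².
Total I = 0.092429 + 4.5509 + 6.7709 = 11.414 kg m².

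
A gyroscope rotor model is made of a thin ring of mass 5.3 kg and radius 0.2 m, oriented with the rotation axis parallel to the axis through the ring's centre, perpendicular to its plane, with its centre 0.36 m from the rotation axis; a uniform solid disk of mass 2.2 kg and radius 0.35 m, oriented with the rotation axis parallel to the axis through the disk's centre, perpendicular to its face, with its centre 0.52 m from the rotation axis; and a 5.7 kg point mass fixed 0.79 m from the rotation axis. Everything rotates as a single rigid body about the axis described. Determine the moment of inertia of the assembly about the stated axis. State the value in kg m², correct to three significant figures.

Thin ring: I_cm = MR² = (5.3)(0.2)² = 0.212 kg m²; centre at d = 0.36 m, so I = I_cm + Md² gives I = 0.212 + (5.3)(0.36)² = 0.89888 kg m².
Solid disk: I_cm = (1/2)MR² = (1/2)(2.2)(0.35)² = 0.13475 kg m²; centre at d = 0.52 m, so I = I_cm + Md² gives I = 0.13475 + (2.2)(0.52)² = 0.72963 kg m².
Point mass: I_cm = 0; centre at d = 0.79 m, so I = I_cm + Md² gives I = 0 + (5.7)(0.79)² = 3.5574 kg m².
Total I = 0.89888 + 0.72963 + 3.5574 = 5.1859 kg m².

5.19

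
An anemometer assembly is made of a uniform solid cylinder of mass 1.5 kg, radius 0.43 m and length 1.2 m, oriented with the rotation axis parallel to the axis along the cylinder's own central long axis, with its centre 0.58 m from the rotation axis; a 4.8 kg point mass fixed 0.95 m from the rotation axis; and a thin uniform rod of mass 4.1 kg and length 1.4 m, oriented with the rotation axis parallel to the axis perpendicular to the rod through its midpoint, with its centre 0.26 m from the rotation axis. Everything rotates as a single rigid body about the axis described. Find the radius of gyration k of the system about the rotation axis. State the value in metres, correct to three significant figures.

0.755

Solid cylinder: I_cm = (1/2)MR² = (1/2)(1.5)(0.43)² = 0.13867 kg·m²; centre at d = 0.58 m, so the parallel axis theorem gives I = 0.13867 + (1.5)(0.58)² = 0.64327 kg·m².
Point mass: I_cm = 0; centre at d = 0.95 m, so the parallel axis theorem gives I = 0 + (4.8)(0.95)² = 4.332 kg·m².
Thin rod: I_cm = (1/12)ML² = (1/12)(4.1)(1.4)² = 0.66967 kg·m²; centre at d = 0.26 m, so the parallel axis theorem gives I = 0.66967 + (4.1)(0.26)² = 0.94683 kg·m².
Total I = 5.9221 kg·m²; total mass M = 10.4 kg.
k = √(I/M) = √(5.9221/10.4) = 0.75461 m.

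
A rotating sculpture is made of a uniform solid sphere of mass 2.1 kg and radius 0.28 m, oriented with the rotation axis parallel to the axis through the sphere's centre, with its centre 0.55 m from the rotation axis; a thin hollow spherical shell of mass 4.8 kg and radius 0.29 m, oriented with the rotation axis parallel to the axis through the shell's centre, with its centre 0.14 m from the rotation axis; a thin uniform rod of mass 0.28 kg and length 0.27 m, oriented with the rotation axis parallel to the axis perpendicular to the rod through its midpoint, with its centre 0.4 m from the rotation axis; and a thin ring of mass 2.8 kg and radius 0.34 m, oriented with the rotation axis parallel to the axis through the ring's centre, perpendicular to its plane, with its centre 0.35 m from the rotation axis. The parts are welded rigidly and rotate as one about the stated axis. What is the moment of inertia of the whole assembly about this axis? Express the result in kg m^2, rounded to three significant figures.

Solid sphere: I_cm = (2/5)MR² = (2/5)(2.1)(0.28)² = 0.065856 kg m^2; centre at d = 0.55 m, so I = I_cm + Md² gives I = 0.065856 + (2.1)(0.55)² = 0.70111 kg m^2.
Spherical shell: I_cm = (2/3)MR² = (2/3)(4.8)(0.29)² = 0.26912 kg m^2; centre at d = 0.14 m, so I = I_cm + Md² gives I = 0.26912 + (4.8)(0.14)² = 0.3632 kg m^2.
Thin rod: I_cm = (1/12)ML² = (1/12)(0.28)(0.27)² = 0.001701 kg m^2; centre at d = 0.4 m, so I = I_cm + Md² gives I = 0.001701 + (0.28)(0.4)² = 0.046501 kg m^2.
Thin ring: I_cm = MR² = (2.8)(0.34)² = 0.32368 kg m^2; centre at d = 0.35 m, so I = I_cm + Md² gives I = 0.32368 + (2.8)(0.35)² = 0.66668 kg m^2.
Total I = 0.70111 + 0.3632 + 0.046501 + 0.66668 = 1.7775 kg m^2.

1.78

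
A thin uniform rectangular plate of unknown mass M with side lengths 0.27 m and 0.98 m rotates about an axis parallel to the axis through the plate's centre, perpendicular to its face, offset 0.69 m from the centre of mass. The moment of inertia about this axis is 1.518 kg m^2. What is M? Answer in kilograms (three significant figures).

2.70

I = I_cm + Md² = (1/12)M(a²+b²) + Md² = M·[0.0833333·[(0.27)² + (0.98)²] + (0.69)²] = M·0.56221.
So M = 1.518 / 0.56221 = 2.7001 kg.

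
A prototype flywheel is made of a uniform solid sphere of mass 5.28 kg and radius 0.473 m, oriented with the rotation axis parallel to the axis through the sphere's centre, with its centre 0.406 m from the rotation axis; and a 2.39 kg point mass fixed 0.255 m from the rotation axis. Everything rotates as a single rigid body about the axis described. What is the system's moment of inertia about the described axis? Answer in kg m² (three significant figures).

1.50

Solid sphere: I_cm = (2/5)MR² = (2/5)(5.28)(0.473)² = 0.47252 kg m²; centre at d = 0.406 m, so the parallel axis theorem gives I = 0.47252 + (5.28)(0.406)² = 1.3428 kg m².
Point mass: I_cm = 0; centre at d = 0.255 m, so the parallel axis theorem gives I = 0 + (2.39)(0.255)² = 0.15541 kg m².
Total I = 1.3428 + 0.15541 = 1.4983 kg m².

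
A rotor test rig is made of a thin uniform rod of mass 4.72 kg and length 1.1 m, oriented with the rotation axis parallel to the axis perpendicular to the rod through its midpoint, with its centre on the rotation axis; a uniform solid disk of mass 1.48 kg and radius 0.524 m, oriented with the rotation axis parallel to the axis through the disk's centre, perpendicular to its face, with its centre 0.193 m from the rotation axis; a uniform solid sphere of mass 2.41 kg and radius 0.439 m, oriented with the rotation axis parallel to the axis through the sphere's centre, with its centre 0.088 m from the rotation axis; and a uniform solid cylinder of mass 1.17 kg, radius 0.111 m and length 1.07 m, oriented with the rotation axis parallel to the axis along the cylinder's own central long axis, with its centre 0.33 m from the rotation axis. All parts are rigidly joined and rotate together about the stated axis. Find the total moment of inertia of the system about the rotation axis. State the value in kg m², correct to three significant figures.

1.07

Thin rod: I_cm = (1/12)ML² = (1/12)(4.72)(1.1)² = 0.47593 kg m²; axis through the centre, so I = 0.47593 kg m².
Solid disk: I_cm = (1/2)MR² = (1/2)(1.48)(0.524)² = 0.20319 kg m²; centre at d = 0.193 m, so the parallel axis theorem gives I = 0.20319 + (1.48)(0.193)² = 0.25831 kg m².
Solid sphere: I_cm = (2/5)MR² = (2/5)(2.41)(0.439)² = 0.18578 kg m²; centre at d = 0.088 m, so the parallel axis theorem gives I = 0.18578 + (2.41)(0.088)² = 0.20445 kg m².
Solid cylinder: I_cm = (1/2)MR² = (1/2)(1.17)(0.111)² = 0.0072078 kg m²; centre at d = 0.33 m, so the parallel axis theorem gives I = 0.0072078 + (1.17)(0.33)² = 0.13462 kg m².
Total I = 0.47593 + 0.25831 + 0.20445 + 0.13462 = 1.0733 kg m².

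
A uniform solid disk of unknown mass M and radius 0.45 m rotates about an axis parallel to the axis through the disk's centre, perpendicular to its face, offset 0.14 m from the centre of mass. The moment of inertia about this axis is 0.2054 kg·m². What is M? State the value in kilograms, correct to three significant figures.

1.70

I = I_cm + Md² = (1/2)MR² + Md² = M·[0.5·(0.45)² + (0.14)²] = M·0.12085.
So M = 0.2054 / 0.12085 = 1.6996 kg.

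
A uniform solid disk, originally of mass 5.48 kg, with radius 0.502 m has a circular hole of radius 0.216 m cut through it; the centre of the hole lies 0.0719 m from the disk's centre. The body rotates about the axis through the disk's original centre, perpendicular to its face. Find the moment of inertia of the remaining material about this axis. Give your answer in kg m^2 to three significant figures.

0.662

Unpierced body about its centre: I₀ = (1/2)MR² = (1/2)(5.48)(0.502)² = 0.69049 kg m^2.
The removed disk has mass m = M·(r/R)² = (5.48)(0.216/0.502)² = 1.0146 kg (same uniform areal density).
Its moment of inertia about the rotation axis (parallel-axis theorem): I_hole = (1/2)mr² + md² = (1/2)(1.0146)(0.216)² + (1.0146)(0.0719)² = 0.028913 kg m^2.
Treating the hole as negative mass, I = I₀ − I_hole = 0.69049 − 0.028913 = 0.66158 kg m^2.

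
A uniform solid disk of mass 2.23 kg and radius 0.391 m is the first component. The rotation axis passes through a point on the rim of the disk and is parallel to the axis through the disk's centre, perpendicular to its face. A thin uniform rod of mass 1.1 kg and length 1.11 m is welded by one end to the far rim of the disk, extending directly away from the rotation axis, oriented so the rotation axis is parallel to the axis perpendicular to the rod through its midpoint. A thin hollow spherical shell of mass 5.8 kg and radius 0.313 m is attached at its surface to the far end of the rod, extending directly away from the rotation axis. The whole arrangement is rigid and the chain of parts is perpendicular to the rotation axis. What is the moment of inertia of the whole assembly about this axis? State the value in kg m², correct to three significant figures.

Solid disk: I_cm = (1/2)MR² = (1/2)(2.23)(0.391)² = 0.17046 kg m²; centre at d = 0.391 m, so I = I_cm + Md² gives I = 0.17046 + (2.23)(0.391)² = 0.51139 kg m².
Thin rod: I_cm = (1/12)ML² = (1/12)(1.1)(1.11)² = 0.11294 kg m²; centre at d = 0.391 + 0.391 + 0.555 = 1.337 m, so I = I_cm + Md² gives I = 0.11294 + (1.1)(1.337)² = 2.0793 kg m².
Spherical shell: I_cm = (2/3)MR² = (2/3)(5.8)(0.313)² = 0.37881 kg m²; centre at d = 0.391 + 0.391 + 0.555 + 0.555 + 0.313 = 2.205 m, so I = I_cm + Md² gives I = 0.37881 + (5.8)(2.205)² = 28.579 kg m².
Total I = 0.51139 + 2.0793 + 28.579 = 31.169 kg m².

31.2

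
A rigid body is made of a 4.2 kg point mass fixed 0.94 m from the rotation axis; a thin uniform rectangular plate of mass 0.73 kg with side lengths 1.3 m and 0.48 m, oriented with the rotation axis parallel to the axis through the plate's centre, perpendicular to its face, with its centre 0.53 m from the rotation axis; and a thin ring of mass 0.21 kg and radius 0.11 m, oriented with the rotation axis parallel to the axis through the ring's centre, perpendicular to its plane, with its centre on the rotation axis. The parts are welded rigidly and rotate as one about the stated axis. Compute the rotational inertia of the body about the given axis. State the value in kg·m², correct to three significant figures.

Point mass: I_cm = 0; centre at d = 0.94 m, so I = I_cm + Md² gives I = 0 + (4.2)(0.94)² = 3.7111 kg·m².
Rectangular plate: I_cm = (1/12)M(a²+b²) = (1/12)(0.73)[(1.3)² + (0.48)²] = 0.11682 kg·m²; centre at d = 0.53 m, so I = I_cm + Md² gives I = 0.11682 + (0.73)(0.53)² = 0.32188 kg·m².
Thin ring: I_cm = MR² = (0.21)(0.11)² = 0.002541 kg·m²; axis through the centre, so I = 0.002541 kg·m².
Total I = 3.7111 + 0.32188 + 0.002541 = 4.0355 kg·m².

4.04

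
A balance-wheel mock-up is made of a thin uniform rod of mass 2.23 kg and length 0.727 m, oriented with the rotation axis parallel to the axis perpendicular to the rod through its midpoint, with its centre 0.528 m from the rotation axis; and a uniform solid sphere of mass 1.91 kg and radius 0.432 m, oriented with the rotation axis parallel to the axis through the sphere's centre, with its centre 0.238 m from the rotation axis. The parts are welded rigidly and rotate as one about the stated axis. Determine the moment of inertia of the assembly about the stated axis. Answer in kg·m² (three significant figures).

0.971

Thin rod: I_cm = (1/12)ML² = (1/12)(2.23)(0.727)² = 0.098218 kg·m²; centre at d = 0.528 m, so I = I_cm + Md² gives I = 0.098218 + (2.23)(0.528)² = 0.71991 kg·m².
Solid sphere: I_cm = (2/5)MR² = (2/5)(1.91)(0.432)² = 0.14258 kg·m²; centre at d = 0.238 m, so I = I_cm + Md² gives I = 0.14258 + (1.91)(0.238)² = 0.25077 kg·m².
Total I = 0.71991 + 0.25077 = 0.97068 kg·m².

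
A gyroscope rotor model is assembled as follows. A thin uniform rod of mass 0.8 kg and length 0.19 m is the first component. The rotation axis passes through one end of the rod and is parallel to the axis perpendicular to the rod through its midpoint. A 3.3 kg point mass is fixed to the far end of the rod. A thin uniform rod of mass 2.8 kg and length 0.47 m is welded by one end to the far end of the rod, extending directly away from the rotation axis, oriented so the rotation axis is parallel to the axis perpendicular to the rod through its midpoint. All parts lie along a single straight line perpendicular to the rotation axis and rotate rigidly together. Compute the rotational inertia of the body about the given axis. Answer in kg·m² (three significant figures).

Thin rod: I_cm = (1/12)ML² = (1/12)(0.8)(0.19)² = 0.0024067 kg·m²; centre at d = 0.095 m, so I = I_cm + Md² gives I = 0.0024067 + (0.8)(0.095)² = 0.0096267 kg·m².
Point mass: I_cm = 0; centre at d = 0.095 + 0.095 = 0.19 m, so I = I_cm + Md² gives I = 0 + (3.3)(0.19)² = 0.11913 kg·m².
Thin rod: I_cm = (1/12)ML² = (1/12)(2.8)(0.47)² = 0.051543 kg·m²; centre at d = 0.095 + 0.095 + 0.235 = 0.425 m, so I = I_cm + Md² gives I = 0.051543 + (2.8)(0.425)² = 0.55729 kg·m².
Total I = 0.0096267 + 0.11913 + 0.55729 = 0.68605 kg·m².

0.686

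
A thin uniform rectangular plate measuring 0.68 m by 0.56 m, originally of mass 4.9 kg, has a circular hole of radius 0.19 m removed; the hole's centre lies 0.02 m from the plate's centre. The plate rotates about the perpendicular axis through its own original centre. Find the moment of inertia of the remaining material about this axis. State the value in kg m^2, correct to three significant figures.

Unpierced body about its centre: I₀ = (1/12)M(a²+b²) = (1/12)(4.9)[(0.68)² + (0.56)²] = 0.31687 kg m^2.
The removed disk has mass m = M·πr²/(ab) = (4.9)·π(0.19)²/(0.68·0.56) = 1.4593 kg (same uniform areal density).
Its moment of inertia about the rotation axis (parallel-axis theorem): I_hole = (1/2)mr² + md² = (1/2)(1.4593)(0.19)² + (1.4593)(0.02)² = 0.026925 kg m^2.
Treating the hole as negative mass, I = I₀ − I_hole = 0.31687 − 0.026925 = 0.28994 kg m^2.

0.290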